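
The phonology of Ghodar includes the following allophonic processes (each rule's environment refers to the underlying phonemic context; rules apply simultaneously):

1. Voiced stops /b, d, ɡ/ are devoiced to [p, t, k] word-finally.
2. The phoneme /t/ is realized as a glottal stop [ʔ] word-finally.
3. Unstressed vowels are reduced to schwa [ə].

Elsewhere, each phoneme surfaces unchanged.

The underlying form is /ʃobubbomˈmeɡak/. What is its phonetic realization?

/ʃ/ (word-initial) is unaffected → [ʃ].
/o/ meets the environment for rule 3 (in an unstressed syllable) → [ə].
/b/ (between /o/ and /u/) is in the target of rule 1 but the environment (word-finally) is not met → [b].
Rule 3 applies to /u/ (between /b/ and /b/: in an unstressed syllable) → [ə].
/b/ — between /u/ and /b/; rule 1 does not apply here → [b].
/b/ (between /b/ and /o/) is in the target of rule 1 but the environment (word-finally) is not met → [b].
/o/ (between /b/ and /m/) occurs in an unstressed syllable → [ə] by rule 3.
/m/ — not in any rule's target class → [m].
/m/ stays [m].
/e/ (between /m/ and /ɡ/): rule 3 targets it, but not in an unstressed syllable → unchanged [e].
/ɡ/ (between /e/ and /a/) fails the environment for rule 1, so it stays [ɡ].
/a/ (between /ɡ/ and /k/): in an unstressed syllable, so rule 3 applies → [ə].
/k/ stays [k].

[ʃəbəbbəmˈmeɡək]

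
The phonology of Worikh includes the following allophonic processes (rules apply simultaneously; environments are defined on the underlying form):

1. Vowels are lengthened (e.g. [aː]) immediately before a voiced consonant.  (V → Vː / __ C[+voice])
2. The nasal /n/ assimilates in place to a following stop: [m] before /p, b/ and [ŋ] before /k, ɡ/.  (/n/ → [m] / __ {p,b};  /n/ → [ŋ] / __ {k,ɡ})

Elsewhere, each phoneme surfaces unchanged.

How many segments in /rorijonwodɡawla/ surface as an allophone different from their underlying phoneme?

Segments that undergo a rule: /o/ → [oː] (rule 1); /i/ → [iː] (rule 1); /o/ → [oː] (rule 1); /o/ → [oː] (rule 1); /a/ → [aː] (rule 1).
All other segments surface unchanged.

5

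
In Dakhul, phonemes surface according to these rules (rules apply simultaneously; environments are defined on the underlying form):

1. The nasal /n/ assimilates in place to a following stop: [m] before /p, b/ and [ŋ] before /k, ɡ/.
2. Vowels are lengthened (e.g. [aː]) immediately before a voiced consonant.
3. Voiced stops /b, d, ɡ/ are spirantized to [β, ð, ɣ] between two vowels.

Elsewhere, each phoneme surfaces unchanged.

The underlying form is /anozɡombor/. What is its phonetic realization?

[aːnoːzɡoːmboːr]

/a/ meets the environment for rule 2 (before a voiced consonant) → [aː].
/n/ (between /a/ and /o/) is in the target of rule 1 but the environment (before a labial or velar stop) is not met → [n].
/o/ (between /n/ and /z/): before a voiced consonant, so rule 2 applies → [oː].
/ɡ/ (between /z/ and /o/) fails the environment for rule 3, so it stays [ɡ].
/o/ meets the environment for rule 2 (before a voiced consonant) → [oː].
/b/ (between /m/ and /o/) is in the target of rule 3 but the environment (between two vowels) is not met → [b].
/o/ (between /b/ and /r/) occurs before a voiced consonant → [oː] by rule 2.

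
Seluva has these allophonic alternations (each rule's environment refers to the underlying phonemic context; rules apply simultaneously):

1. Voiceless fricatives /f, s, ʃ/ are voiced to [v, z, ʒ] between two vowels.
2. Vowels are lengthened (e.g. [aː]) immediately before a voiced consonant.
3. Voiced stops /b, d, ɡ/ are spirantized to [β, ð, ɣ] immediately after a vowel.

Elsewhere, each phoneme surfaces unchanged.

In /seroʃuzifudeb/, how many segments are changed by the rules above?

8

Segments that undergo a rule: /e/ → [eː] (rule 2); /ʃ/ → [ʒ] (rule 1); /u/ → [uː] (rule 2); /f/ → [v] (rule 1); /u/ → [uː] (rule 2); /d/ → [ð] (rule 3); /e/ → [eː] (rule 2); /b/ → [β] (rule 3).
All other segments surface unchanged.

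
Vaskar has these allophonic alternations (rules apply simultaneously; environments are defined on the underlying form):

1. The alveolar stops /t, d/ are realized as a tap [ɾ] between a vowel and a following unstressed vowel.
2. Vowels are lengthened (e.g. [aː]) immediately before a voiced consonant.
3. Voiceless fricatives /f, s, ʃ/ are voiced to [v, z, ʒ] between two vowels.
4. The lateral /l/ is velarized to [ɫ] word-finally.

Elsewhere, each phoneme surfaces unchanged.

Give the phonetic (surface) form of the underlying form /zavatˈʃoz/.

/z/ — not in any rule's target class → [z].
/a/ (between /z/ and /v/): before a voiced consonant, so rule 2 applies → [aː].
/v/ (between /a/ and /a/) is unaffected → [v].
/a/ — between /v/ and /t/; rule 2 does not apply here → [a].
/t/ (between /a/ and /ʃ/): rule 1 targets it, but not between a vowel and a following unstressed vowel → unchanged [t].
/ʃ/ — between /t/ and /o/; rule 3 does not apply here → [ʃ].
/o/ — between /ʃ/ and /z/, before a voiced consonant — surfaces as [oː] (rule 2).
/z/ stays [z].

[zaːvatˈʃoːz]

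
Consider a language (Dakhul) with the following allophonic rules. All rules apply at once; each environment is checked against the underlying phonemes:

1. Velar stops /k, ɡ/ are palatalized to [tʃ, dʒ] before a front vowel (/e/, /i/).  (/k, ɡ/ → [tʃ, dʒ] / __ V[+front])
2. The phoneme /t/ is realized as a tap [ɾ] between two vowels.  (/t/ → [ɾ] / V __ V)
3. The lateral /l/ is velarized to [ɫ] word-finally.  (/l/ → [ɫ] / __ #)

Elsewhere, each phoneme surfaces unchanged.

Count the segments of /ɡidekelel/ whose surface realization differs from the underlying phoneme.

3

Segments that undergo a rule: /ɡ/ → [dʒ] (rule 1); /k/ → [tʃ] (rule 1); /l/ → [ɫ] (rule 3).
All other segments surface unchanged.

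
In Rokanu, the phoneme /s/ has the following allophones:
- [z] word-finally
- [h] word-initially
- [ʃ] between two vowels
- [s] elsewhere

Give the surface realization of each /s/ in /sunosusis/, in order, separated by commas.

Occurrence 1 (position 1): word-initially → [h].
Occurrence 2 (position 5): between two vowels → [ʃ].
Occurrence 3 (position 7): between two vowels → [ʃ].
Occurrence 4 (position 9): word-finally → [z].

[h], [ʃ], [ʃ], [z]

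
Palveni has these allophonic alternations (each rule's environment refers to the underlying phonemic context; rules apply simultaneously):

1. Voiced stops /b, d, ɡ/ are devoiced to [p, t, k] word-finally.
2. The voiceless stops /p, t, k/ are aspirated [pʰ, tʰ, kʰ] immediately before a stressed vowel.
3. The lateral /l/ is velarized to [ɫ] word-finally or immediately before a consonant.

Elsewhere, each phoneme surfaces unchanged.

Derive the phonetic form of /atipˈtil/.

/t/ — between /a/ and /i/; rule 2 does not apply here → [t].
/p/ (between /i/ and /t/) fails the environment for rule 2, so it stays [p].
/t/ (between /p/ and /i/) occurs immediately before a stressed vowel → [tʰ] by rule 2.
/l/ (word-final) occurs word-finally or immediately before a consonant → [ɫ] by rule 3.

[atipˈtʰiɫ]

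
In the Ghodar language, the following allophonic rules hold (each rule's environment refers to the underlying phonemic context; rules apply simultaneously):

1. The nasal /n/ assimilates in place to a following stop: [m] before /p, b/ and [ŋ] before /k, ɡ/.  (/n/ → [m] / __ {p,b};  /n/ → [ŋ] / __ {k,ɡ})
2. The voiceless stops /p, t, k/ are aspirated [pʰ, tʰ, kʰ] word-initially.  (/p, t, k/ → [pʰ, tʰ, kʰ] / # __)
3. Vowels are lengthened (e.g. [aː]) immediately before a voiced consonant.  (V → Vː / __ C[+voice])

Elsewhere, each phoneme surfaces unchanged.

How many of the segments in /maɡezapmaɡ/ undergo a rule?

Segments that undergo a rule: /a/ → [aː] (rule 3); /e/ → [eː] (rule 3); /a/ → [aː] (rule 3).
All other segments surface unchanged.

3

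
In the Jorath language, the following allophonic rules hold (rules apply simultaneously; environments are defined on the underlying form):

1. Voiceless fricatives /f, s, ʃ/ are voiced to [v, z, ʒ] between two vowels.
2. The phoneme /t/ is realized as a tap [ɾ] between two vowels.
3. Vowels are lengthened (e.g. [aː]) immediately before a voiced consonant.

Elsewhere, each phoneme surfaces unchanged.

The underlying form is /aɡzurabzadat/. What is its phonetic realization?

[aːɡzuːraːbzaːdat]

/a/ (word-initial): before a voiced consonant, so rule 3 applies → [aː].
/u/ (between /z/ and /r/) occurs before a voiced consonant → [uː] by rule 3.
Rule 3 applies to /a/ (between /r/ and /b/: before a voiced consonant) → [aː].
/a/ — between /z/ and /d/, before a voiced consonant — surfaces as [aː] (rule 3).
/a/ (between /d/ and /t/) is in the target of rule 3 but the environment (before a voiced consonant) is not met → [a].
/t/ (word-final) fails the environment for rule 2, so it stays [t].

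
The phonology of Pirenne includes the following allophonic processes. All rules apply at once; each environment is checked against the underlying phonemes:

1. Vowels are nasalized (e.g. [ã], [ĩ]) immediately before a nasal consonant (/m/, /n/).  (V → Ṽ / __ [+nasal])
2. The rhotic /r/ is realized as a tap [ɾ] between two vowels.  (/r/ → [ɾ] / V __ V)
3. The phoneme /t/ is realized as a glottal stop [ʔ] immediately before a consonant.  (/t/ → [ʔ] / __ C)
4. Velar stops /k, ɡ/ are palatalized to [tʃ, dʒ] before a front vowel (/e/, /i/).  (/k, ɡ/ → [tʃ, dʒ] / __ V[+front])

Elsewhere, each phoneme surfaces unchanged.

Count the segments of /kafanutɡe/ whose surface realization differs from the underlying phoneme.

3

Segments that undergo a rule: /a/ → [ã] (rule 1); /t/ → [ʔ] (rule 3); /ɡ/ → [dʒ] (rule 4).
All other segments surface unchanged.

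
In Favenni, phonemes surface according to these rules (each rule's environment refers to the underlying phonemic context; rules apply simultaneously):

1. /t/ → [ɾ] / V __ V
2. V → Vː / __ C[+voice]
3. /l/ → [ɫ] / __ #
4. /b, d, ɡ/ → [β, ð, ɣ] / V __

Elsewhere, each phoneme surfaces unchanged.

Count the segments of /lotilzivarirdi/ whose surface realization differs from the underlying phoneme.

5

Segments that undergo a rule: /t/ → [ɾ] (rule 1); /i/ → [iː] (rule 2); /i/ → [iː] (rule 2); /a/ → [aː] (rule 2); /i/ → [iː] (rule 2).
All other segments surface unchanged.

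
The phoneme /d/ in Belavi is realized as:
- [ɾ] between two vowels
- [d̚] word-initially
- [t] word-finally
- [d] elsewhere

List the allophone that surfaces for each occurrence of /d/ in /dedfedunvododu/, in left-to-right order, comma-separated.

Occurrence 1 (position 1): word-initially → [d̚].
Occurrence 2 (position 3): no conditioning environment matches → elsewhere allophone [d].
Occurrence 3 (position 6): between two vowels → [ɾ].
Occurrence 4 (position 11): between two vowels → [ɾ].
Occurrence 5 (position 13): between two vowels → [ɾ].

[d̚], [d], [ɾ], [ɾ], [ɾ]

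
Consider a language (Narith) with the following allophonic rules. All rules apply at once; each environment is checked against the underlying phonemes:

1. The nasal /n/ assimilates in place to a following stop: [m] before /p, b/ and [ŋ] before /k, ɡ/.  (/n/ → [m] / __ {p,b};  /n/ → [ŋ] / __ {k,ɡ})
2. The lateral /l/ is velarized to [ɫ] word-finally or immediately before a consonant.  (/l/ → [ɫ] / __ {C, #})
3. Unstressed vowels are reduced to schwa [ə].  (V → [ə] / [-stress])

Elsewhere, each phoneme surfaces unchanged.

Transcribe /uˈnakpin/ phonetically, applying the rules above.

/u/ — word-initial, in an unstressed syllable — surfaces as [ə] (rule 3).
/n/ (between /u/ and /a/) is in the target of rule 1 but the environment (before a labial or velar stop) is not met → [n].
/a/ — between /n/ and /k/; rule 3 does not apply here → [a].
/k/ stays [k].
/p/ — not in any rule's target class → [p].
/i/ meets the environment for rule 3 (in an unstressed syllable) → [ə].
/n/ (word-final): rule 1 targets it, but not before a labial or velar stop → unchanged [n].

[əˈnakpən]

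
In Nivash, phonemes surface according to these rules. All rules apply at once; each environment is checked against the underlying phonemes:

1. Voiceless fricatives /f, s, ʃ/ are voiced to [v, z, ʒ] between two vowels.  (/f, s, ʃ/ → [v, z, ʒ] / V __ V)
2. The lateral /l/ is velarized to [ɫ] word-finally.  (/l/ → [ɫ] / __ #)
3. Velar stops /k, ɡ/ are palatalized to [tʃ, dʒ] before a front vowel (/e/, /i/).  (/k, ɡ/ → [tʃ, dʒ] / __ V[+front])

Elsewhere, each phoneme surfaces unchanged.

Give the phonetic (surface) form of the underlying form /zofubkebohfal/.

/z/ (word-initial) is unaffected → [z].
/o/ (between /z/ and /f/): no rule targets it → [o].
Rule 1 applies to /f/ (between /o/ and /u/: between two vowels) → [v].
/u/ (between /f/ and /b/): no rule targets it → [u].
/b/ stays [b].
/k/ (between /b/ and /e/): before a front vowel, so rule 3 applies → [tʃ].
/e/ (between /k/ and /b/): no rule targets it → [e].
/b/ stays [b].
/o/ (between /b/ and /h/) is unaffected → [o].
/h/ — not in any rule's target class → [h].
/f/ — between /h/ and /a/; rule 1 does not apply here → [f].
/a/ (between /f/ and /l/): no rule targets it → [a].
/l/ (word-final): word-finally, so rule 2 applies → [ɫ].

[zovubtʃebohfaɫ]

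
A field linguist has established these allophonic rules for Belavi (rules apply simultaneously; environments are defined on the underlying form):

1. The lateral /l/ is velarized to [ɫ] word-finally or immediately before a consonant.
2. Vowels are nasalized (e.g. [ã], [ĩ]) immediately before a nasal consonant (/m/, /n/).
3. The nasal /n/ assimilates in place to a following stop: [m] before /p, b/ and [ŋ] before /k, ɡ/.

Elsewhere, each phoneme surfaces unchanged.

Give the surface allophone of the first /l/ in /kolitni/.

[l]

/l/ — between /o/ and /i/; rule 1 does not apply here → [l].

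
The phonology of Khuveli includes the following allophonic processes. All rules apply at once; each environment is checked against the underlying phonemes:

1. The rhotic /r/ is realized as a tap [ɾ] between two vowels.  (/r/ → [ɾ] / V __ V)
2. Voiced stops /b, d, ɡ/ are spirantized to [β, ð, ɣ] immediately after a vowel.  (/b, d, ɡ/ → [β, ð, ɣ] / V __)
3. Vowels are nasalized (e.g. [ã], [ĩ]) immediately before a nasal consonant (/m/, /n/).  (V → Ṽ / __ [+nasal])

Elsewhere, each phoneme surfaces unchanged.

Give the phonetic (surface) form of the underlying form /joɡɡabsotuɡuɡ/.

/j/ (word-initial) is unaffected → [j].
/o/ (between /j/ and /ɡ/) fails the environment for rule 3, so it stays [o].
/ɡ/ (between /o/ and /ɡ/): immediately after a vowel, so rule 2 applies → [ɣ].
/ɡ/ (between /ɡ/ and /a/) fails the environment for rule 2, so it stays [ɡ].
/a/ — between /ɡ/ and /b/; rule 3 does not apply here → [a].
/b/ (between /a/ and /s/): immediately after a vowel, so rule 2 applies → [β].
/s/ — not in any rule's target class → [s].
/o/ (between /s/ and /t/): rule 3 targets it, but not before a nasal consonant → unchanged [o].
/t/ (between /o/ and /u/): no rule targets it → [t].
/u/ (between /t/ and /ɡ/) is in the target of rule 3 but the environment (before a nasal consonant) is not met → [u].
/ɡ/ — between /u/ and /u/, immediately after a vowel — surfaces as [ɣ] (rule 2).
/u/ (between /ɡ/ and /ɡ/) is in the target of rule 3 but the environment (before a nasal consonant) is not met → [u].
/ɡ/ (word-final): immediately after a vowel, so rule 2 applies → [ɣ].

[joɣɡaβsotuɣuɣ]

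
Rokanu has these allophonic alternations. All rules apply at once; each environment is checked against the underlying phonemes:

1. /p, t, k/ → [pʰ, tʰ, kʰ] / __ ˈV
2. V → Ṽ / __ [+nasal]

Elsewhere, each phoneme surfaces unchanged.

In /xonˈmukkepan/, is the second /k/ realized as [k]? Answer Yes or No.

/k/ (between /k/ and /e/) is in the target of rule 1 but the environment (immediately before a stressed vowel) is not met → [k].
The actual realization is [k], which matches [k].

Yes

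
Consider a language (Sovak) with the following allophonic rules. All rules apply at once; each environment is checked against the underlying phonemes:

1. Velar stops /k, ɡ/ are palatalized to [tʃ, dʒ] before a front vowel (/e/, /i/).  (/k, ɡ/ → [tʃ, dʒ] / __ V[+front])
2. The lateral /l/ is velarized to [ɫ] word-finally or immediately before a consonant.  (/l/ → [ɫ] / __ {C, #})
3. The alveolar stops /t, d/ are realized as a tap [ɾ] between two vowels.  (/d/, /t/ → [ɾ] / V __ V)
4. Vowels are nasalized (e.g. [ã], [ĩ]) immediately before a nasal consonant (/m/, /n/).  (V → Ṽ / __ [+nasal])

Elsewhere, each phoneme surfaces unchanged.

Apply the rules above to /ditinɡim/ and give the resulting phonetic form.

/d/ (word-initial) fails the environment for rule 3, so it stays [d].
/i/ (between /d/ and /t/): rule 4 targets it, but not before a nasal consonant → unchanged [i].
/t/ — between /i/ and /i/, between two vowels — surfaces as [ɾ] (rule 3).
/i/ — between /t/ and /n/, before a nasal consonant — surfaces as [ĩ] (rule 4).
/n/ (between /i/ and /ɡ/): no rule targets it → [n].
/ɡ/ (between /n/ and /i/): before a front vowel, so rule 1 applies → [dʒ].
/i/ (between /ɡ/ and /m/): before a nasal consonant, so rule 4 applies → [ĩ].
/m/ (word-final) is unaffected → [m].

[diɾĩndʒĩm]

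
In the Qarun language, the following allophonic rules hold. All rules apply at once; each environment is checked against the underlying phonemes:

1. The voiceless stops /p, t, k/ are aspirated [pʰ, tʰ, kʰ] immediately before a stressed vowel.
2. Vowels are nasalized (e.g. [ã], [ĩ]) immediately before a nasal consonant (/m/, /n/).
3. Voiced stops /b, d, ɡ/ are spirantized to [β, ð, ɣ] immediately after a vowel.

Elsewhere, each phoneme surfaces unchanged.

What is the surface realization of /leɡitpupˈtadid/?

/l/ stays [l].
/e/ (between /l/ and /ɡ/): rule 2 targets it, but not before a nasal consonant → unchanged [e].
/ɡ/ (between /e/ and /i/) occurs immediately after a vowel → [ɣ] by rule 3.
/i/ (between /ɡ/ and /t/): rule 2 targets it, but not before a nasal consonant → unchanged [i].
/t/ (between /i/ and /p/) is in the target of rule 1 but the environment (immediately before a stressed vowel) is not met → [t].
/p/ (between /t/ and /u/) is in the target of rule 1 but the environment (immediately before a stressed vowel) is not met → [p].
/u/ (between /p/ and /p/): rule 2 targets it, but not before a nasal consonant → unchanged [u].
/p/ (between /u/ and /t/) is in the target of rule 1 but the environment (immediately before a stressed vowel) is not met → [p].
Rule 1 applies to /t/ (between /p/ and /a/: immediately before a stressed vowel) → [tʰ].
/a/ (between /t/ and /d/) is in the target of rule 2 but the environment (before a nasal consonant) is not met → [a].
Rule 3 applies to /d/ (between /a/ and /i/: immediately after a vowel) → [ð].
/i/ (between /d/ and /d/) is in the target of rule 2 but the environment (before a nasal consonant) is not met → [i].
/d/ meets the environment for rule 3 (immediately after a vowel) → [ð].

[leɣitpupˈtʰaðið]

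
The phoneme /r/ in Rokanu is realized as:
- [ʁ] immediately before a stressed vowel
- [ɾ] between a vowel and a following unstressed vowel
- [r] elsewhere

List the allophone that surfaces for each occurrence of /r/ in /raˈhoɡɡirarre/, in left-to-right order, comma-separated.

Occurrence 1 (position 1): no conditioning environment matches → elsewhere allophone [r].
Occurrence 2 (position 8): between a vowel and a following unstressed vowel → [ɾ].
Occurrence 3 (position 10): no conditioning environment matches → elsewhere allophone [r].
Occurrence 4 (position 11): no conditioning environment matches → elsewhere allophone [r].

[r], [ɾ], [r], [r]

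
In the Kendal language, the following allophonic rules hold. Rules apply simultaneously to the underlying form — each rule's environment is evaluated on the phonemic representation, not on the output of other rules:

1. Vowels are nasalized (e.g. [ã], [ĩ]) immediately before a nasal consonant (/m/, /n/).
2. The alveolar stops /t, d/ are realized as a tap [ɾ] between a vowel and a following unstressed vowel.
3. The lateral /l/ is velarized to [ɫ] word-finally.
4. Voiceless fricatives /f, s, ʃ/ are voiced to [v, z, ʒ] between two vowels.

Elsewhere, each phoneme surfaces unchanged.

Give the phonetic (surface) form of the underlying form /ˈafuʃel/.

[ˈavuʒeɫ]

/a/ (word-initial) fails the environment for rule 1, so it stays [a].
Rule 4 applies to /f/ (between /a/ and /u/: between two vowels) → [v].
/u/ (between /f/ and /ʃ/) fails the environment for rule 1, so it stays [u].
/ʃ/ (between /u/ and /e/): between two vowels, so rule 4 applies → [ʒ].
/e/ (between /ʃ/ and /l/) fails the environment for rule 1, so it stays [e].
/l/ — word-final, word-finally — surfaces as [ɫ] (rule 3).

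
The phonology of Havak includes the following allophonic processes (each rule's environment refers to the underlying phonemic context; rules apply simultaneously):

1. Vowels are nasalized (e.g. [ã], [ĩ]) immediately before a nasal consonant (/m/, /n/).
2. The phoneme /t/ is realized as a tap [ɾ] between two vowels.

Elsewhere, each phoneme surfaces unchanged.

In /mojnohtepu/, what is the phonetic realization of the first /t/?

/t/ — between /h/ and /e/; rule 2 does not apply here → [t].

[t]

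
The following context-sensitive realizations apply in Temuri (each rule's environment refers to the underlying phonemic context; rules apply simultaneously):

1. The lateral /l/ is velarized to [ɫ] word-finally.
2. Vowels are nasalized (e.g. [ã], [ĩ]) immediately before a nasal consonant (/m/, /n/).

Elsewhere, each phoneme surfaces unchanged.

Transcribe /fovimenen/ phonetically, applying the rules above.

[fovĩmẽnẽn]

/o/ (between /f/ and /v/) is in the target of rule 2 but the environment (before a nasal consonant) is not met → [o].
/i/ (between /v/ and /m/): before a nasal consonant, so rule 2 applies → [ĩ].
/e/ (between /m/ and /n/): before a nasal consonant, so rule 2 applies → [ẽ].
/e/ (between /n/ and /n/): before a nasal consonant, so rule 2 applies → [ẽ].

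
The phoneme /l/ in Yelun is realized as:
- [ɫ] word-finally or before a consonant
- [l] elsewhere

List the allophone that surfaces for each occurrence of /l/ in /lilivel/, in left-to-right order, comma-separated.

Occurrence 1 (position 1): no conditioning environment matches → elsewhere allophone [l].
Occurrence 2 (position 3): no conditioning environment matches → elsewhere allophone [l].
Occurrence 3 (position 7): word-finally or before a consonant → [ɫ].

[l], [l], [ɫ]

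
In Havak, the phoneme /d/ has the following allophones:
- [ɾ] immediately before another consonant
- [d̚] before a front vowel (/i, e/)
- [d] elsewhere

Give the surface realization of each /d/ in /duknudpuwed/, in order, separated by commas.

[d], [ɾ], [d]

Occurrence 1 (position 1): no conditioning environment matches → elsewhere allophone [d].
Occurrence 2 (position 6): immediately before another consonant → [ɾ].
Occurrence 3 (position 11): no conditioning environment matches → elsewhere allophone [d].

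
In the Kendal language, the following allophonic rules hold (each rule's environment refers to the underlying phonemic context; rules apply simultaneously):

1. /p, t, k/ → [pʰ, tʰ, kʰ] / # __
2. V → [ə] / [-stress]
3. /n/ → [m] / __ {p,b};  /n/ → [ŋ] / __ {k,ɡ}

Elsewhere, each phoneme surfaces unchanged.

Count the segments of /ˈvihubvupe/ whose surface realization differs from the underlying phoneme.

Segments that undergo a rule: /u/ → [ə] (rule 2); /u/ → [ə] (rule 2); /e/ → [ə] (rule 2).
All other segments surface unchanged.

3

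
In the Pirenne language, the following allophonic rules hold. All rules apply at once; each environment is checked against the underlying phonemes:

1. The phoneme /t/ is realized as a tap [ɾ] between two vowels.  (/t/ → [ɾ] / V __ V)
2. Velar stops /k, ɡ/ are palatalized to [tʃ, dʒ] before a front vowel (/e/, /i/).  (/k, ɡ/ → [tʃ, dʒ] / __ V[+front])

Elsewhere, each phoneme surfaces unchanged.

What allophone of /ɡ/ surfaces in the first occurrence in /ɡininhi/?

[dʒ]

Rule 2 applies to /ɡ/ (word-initial: before a front vowel) → [dʒ].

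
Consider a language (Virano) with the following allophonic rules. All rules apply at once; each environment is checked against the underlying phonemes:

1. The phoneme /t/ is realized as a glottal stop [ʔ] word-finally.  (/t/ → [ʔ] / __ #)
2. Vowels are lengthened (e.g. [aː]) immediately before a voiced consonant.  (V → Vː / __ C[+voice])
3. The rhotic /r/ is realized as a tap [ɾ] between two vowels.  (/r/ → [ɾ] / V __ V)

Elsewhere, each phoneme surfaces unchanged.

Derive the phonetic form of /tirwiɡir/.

/t/ (word-initial) is in the target of rule 1 but the environment (word-finally) is not met → [t].
/i/ — between /t/ and /r/, before a voiced consonant — surfaces as [iː] (rule 2).
/r/ (between /i/ and /w/) is in the target of rule 3 but the environment (between two vowels) is not met → [r].
/i/ — between /w/ and /ɡ/, before a voiced consonant — surfaces as [iː] (rule 2).
/i/ (between /ɡ/ and /r/) occurs before a voiced consonant → [iː] by rule 2.
/r/ — word-final; rule 3 does not apply here → [r].

[tiːrwiːɡiːr]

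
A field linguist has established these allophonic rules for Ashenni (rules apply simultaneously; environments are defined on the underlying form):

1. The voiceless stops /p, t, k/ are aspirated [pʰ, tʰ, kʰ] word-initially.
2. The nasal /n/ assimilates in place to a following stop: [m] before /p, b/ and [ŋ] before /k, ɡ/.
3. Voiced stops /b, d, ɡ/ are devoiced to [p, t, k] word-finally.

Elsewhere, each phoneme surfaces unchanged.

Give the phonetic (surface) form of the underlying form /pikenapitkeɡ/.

/p/ — word-initial, word-initially — surfaces as [pʰ] (rule 1).
/i/ (between /p/ and /k/): no rule targets it → [i].
/k/ (between /i/ and /e/) fails the environment for rule 1, so it stays [k].
/e/ stays [e].
/n/ (between /e/ and /a/): rule 2 targets it, but not before a labial or velar stop → unchanged [n].
/a/ (between /n/ and /p/): no rule targets it → [a].
/p/ — between /a/ and /i/; rule 1 does not apply here → [p].
/i/ stays [i].
/t/ (between /i/ and /k/): rule 1 targets it, but not word-initially → unchanged [t].
/k/ (between /t/ and /e/): rule 1 targets it, but not word-initially → unchanged [k].
/e/ (between /k/ and /ɡ/): no rule targets it → [e].
Rule 3 applies to /ɡ/ (word-final: word-finally) → [k].

[pʰikenapitkek]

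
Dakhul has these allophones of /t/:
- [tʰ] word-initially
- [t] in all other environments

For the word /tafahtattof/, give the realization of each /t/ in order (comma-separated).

[tʰ], [t], [t], [t]

Occurrence 1 (position 1): word-initially → [tʰ].
Occurrence 2 (position 6): no conditioning environment matches → elsewhere allophone [t].
Occurrence 3 (position 8): no conditioning environment matches → elsewhere allophone [t].
Occurrence 4 (position 9): no conditioning environment matches → elsewhere allophone [t].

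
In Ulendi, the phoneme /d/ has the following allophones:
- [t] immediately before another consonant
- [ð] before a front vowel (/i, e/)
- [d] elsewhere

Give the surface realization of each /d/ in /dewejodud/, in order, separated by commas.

Occurrence 1 (position 1): before a front vowel (/i, e/) → [ð].
Occurrence 2 (position 7): no conditioning environment matches → elsewhere allophone [d].
Occurrence 3 (position 9): no conditioning environment matches → elsewhere allophone [d].

[ð], [d], [d]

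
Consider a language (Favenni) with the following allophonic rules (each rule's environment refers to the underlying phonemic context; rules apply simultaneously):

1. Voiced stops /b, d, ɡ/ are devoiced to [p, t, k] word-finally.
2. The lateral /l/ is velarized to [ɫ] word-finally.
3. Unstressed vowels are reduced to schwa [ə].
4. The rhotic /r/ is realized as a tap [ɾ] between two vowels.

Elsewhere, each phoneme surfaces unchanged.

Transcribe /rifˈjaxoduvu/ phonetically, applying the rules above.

[rəfˈjaxədəvə]

/r/ (word-initial): rule 4 targets it, but not between two vowels → unchanged [r].
/i/ — between /r/ and /f/, in an unstressed syllable — surfaces as [ə] (rule 3).
/a/ (between /j/ and /x/) fails the environment for rule 3, so it stays [a].
/o/ meets the environment for rule 3 (in an unstressed syllable) → [ə].
/d/ (between /o/ and /u/): rule 1 targets it, but not word-finally → unchanged [d].
/u/ (between /d/ and /v/) occurs in an unstressed syllable → [ə] by rule 3.
Rule 3 applies to /u/ (word-final: in an unstressed syllable) → [ə].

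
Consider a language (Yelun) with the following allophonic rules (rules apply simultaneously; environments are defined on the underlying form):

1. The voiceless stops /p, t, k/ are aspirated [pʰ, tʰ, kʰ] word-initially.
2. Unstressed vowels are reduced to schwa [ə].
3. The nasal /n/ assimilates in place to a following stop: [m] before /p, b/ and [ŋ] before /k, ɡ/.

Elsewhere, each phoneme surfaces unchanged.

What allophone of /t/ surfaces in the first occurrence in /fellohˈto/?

/t/ (between /h/ and /o/) is in the target of rule 1 but the environment (word-initially) is not met → [t].

[t]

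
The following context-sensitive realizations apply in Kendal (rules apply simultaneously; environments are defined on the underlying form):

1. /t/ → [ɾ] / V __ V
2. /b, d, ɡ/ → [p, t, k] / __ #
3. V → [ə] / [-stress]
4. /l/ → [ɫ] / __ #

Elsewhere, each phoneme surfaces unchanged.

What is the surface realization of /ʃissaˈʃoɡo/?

/i/ — between /ʃ/ and /s/, in an unstressed syllable — surfaces as [ə] (rule 3).
/a/ (between /s/ and /ʃ/): in an unstressed syllable, so rule 3 applies → [ə].
/o/ — between /ʃ/ and /ɡ/; rule 3 does not apply here → [o].
/ɡ/ — between /o/ and /o/; rule 2 does not apply here → [ɡ].
/o/ — word-final, in an unstressed syllable — surfaces as [ə] (rule 3).

[ʃəssəˈʃoɡə]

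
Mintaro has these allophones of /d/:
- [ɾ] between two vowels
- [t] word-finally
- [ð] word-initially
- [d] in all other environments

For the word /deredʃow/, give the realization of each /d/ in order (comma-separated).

Occurrence 1 (position 1): word-initially → [ð].
Occurrence 2 (position 5): no conditioning environment matches → elsewhere allophone [d].

[ð], [d]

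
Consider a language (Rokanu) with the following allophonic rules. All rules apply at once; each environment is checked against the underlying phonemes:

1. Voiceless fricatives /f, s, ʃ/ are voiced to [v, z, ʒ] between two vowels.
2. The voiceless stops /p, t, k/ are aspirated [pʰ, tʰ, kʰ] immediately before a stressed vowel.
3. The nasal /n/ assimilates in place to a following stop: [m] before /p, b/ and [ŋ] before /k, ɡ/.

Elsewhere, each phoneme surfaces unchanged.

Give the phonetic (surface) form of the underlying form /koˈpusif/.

[koˈpʰuzif]

/k/ (word-initial) fails the environment for rule 2, so it stays [k].
/o/ stays [o].
/p/ — between /o/ and /u/, immediately before a stressed vowel — surfaces as [pʰ] (rule 2).
/u/ stays [u].
/s/ (between /u/ and /i/): between two vowels, so rule 1 applies → [z].
/i/ stays [i].
/f/ (word-final) fails the environment for rule 1, so it stays [f].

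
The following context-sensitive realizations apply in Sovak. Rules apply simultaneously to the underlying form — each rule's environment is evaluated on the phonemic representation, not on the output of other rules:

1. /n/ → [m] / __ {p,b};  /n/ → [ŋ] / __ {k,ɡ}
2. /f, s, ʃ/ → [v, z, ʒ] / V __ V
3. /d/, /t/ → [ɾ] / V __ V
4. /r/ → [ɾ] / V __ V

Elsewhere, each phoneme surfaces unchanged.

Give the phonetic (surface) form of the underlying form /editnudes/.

[eɾitnuɾes]

/e/ (word-initial): no rule targets it → [e].
/d/ (between /e/ and /i/) occurs between two vowels → [ɾ] by rule 3.
/i/ (between /d/ and /t/) is unaffected → [i].
/t/ (between /i/ and /n/) is in the target of rule 3 but the environment (between two vowels) is not met → [t].
/n/ — between /t/ and /u/; rule 1 does not apply here → [n].
/u/ (between /n/ and /d/) is unaffected → [u].
/d/ — between /u/ and /e/, between two vowels — surfaces as [ɾ] (rule 3).
/e/ — not in any rule's target class → [e].
/s/ — word-final; rule 2 does not apply here → [s].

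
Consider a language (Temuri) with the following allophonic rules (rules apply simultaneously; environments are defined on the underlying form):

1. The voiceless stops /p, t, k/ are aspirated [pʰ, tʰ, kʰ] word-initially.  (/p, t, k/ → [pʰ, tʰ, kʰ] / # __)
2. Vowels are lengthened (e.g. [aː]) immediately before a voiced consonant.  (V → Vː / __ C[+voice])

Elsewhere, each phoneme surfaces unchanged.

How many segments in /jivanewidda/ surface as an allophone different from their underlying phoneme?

Segments that undergo a rule: /i/ → [iː] (rule 2); /a/ → [aː] (rule 2); /e/ → [eː] (rule 2); /i/ → [iː] (rule 2).
All other segments surface unchanged.

4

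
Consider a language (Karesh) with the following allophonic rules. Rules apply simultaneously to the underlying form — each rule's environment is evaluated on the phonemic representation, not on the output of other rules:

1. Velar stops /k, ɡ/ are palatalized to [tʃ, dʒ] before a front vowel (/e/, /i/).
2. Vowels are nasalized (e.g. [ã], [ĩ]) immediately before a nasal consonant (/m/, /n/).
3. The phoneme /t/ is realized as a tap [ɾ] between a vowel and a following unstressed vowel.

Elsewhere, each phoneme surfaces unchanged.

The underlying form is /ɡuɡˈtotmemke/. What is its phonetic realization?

[ɡuɡˈtotmẽmtʃe]

/ɡ/ (word-initial): rule 1 targets it, but not before a front vowel → unchanged [ɡ].
/u/ (between /ɡ/ and /ɡ/) is in the target of rule 2 but the environment (before a nasal consonant) is not met → [u].
/ɡ/ (between /u/ and /t/) fails the environment for rule 1, so it stays [ɡ].
/t/ — between /ɡ/ and /o/; rule 3 does not apply here → [t].
/o/ (between /t/ and /t/) is in the target of rule 2 but the environment (before a nasal consonant) is not met → [o].
/t/ — between /o/ and /m/; rule 3 does not apply here → [t].
/m/ — not in any rule's target class → [m].
/e/ meets the environment for rule 2 (before a nasal consonant) → [ẽ].
/m/ — not in any rule's target class → [m].
/k/ (between /m/ and /e/): before a front vowel, so rule 1 applies → [tʃ].
/e/ — word-final; rule 2 does not apply here → [e].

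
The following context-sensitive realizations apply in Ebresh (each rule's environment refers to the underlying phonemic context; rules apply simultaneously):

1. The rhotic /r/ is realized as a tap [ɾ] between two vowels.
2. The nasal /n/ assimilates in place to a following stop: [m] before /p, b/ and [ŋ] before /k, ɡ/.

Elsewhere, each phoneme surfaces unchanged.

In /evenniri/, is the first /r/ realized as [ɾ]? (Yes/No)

Yes

/r/ meets the environment for rule 1 (between two vowels) → [ɾ].
The actual realization is [ɾ], which matches [ɾ].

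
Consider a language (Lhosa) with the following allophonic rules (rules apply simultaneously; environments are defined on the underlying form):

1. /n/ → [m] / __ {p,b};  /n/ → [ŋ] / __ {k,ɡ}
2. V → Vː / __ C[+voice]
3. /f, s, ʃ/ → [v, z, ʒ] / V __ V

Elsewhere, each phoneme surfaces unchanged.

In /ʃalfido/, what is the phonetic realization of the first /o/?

/o/ (word-final) is in the target of rule 2 but the environment (before a voiced consonant) is not met → [o].

[o]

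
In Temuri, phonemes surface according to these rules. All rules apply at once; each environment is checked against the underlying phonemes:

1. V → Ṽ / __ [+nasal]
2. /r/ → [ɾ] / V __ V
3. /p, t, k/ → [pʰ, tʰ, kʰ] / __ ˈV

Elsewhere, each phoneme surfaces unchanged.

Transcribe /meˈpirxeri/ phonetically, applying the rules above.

[meˈpʰirxeɾi]

/e/ (between /m/ and /p/) fails the environment for rule 1, so it stays [e].
Rule 3 applies to /p/ (between /e/ and /i/: immediately before a stressed vowel) → [pʰ].
/i/ (between /p/ and /r/) fails the environment for rule 1, so it stays [i].
/r/ (between /i/ and /x/) is in the target of rule 2 but the environment (between two vowels) is not met → [r].
/e/ (between /x/ and /r/) fails the environment for rule 1, so it stays [e].
/r/ meets the environment for rule 2 (between two vowels) → [ɾ].
/i/ — word-final; rule 1 does not apply here → [i].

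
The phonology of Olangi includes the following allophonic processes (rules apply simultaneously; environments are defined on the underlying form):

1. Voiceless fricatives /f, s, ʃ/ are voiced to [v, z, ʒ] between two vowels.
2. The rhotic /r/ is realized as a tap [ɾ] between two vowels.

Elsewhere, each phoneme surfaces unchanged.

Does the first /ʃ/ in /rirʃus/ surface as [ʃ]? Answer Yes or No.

Yes

/ʃ/ (between /r/ and /u/): rule 1 targets it, but not between two vowels → unchanged [ʃ].
The actual realization is [ʃ], which matches [ʃ].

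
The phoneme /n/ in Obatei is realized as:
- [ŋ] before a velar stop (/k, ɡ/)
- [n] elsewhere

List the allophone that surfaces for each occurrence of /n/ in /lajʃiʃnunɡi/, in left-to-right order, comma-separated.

[n], [ŋ]

Occurrence 1 (position 7): no conditioning environment matches → elsewhere allophone [n].
Occurrence 2 (position 9): before a velar stop → [ŋ].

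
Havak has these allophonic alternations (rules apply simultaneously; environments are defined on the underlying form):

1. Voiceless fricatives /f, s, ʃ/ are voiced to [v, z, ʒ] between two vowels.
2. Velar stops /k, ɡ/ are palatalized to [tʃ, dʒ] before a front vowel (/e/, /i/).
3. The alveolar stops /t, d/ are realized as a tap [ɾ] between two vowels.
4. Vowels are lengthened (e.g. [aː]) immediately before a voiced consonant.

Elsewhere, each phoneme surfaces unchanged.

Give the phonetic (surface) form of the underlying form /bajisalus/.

/a/ (between /b/ and /j/) occurs before a voiced consonant → [aː] by rule 4.
/i/ — between /j/ and /s/; rule 4 does not apply here → [i].
Rule 1 applies to /s/ (between /i/ and /a/: between two vowels) → [z].
/a/ (between /s/ and /l/): before a voiced consonant, so rule 4 applies → [aː].
/u/ (between /l/ and /s/) is in the target of rule 4 but the environment (before a voiced consonant) is not met → [u].
/s/ — word-final; rule 1 does not apply here → [s].

[baːjizaːlus]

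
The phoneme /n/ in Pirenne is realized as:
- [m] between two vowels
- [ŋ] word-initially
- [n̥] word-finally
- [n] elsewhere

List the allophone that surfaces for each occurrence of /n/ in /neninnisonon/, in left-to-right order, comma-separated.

Occurrence 1 (position 1): word-initially → [ŋ].
Occurrence 2 (position 3): between two vowels → [m].
Occurrence 3 (position 5): no conditioning environment matches → elsewhere allophone [n].
Occurrence 4 (position 6): no conditioning environment matches → elsewhere allophone [n].
Occurrence 5 (position 10): between two vowels → [m].
Occurrence 6 (position 12): word-finally → [n̥].

[ŋ], [m], [n], [n], [m], [n̥]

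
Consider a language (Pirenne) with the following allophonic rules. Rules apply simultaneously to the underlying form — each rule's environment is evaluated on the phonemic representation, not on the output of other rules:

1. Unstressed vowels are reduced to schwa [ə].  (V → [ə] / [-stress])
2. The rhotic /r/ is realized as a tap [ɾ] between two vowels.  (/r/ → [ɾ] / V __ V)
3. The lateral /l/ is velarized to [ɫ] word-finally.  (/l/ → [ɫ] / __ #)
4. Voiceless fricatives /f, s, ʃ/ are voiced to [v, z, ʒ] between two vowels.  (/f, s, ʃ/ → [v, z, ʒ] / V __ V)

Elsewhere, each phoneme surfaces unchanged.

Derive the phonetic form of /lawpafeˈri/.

/l/ (word-initial) fails the environment for rule 3, so it stays [l].
Rule 1 applies to /a/ (between /l/ and /w/: in an unstressed syllable) → [ə].
/w/ — not in any rule's target class → [w].
/p/ stays [p].
/a/ (between /p/ and /f/) occurs in an unstressed syllable → [ə] by rule 1.
/f/ — between /a/ and /e/, between two vowels — surfaces as [v] (rule 4).
/e/ (between /f/ and /r/) occurs in an unstressed syllable → [ə] by rule 1.
/r/ (between /e/ and /i/) occurs between two vowels → [ɾ] by rule 2.
/i/ (word-final) fails the environment for rule 1, so it stays [i].

[ləwpəvəˈɾi]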